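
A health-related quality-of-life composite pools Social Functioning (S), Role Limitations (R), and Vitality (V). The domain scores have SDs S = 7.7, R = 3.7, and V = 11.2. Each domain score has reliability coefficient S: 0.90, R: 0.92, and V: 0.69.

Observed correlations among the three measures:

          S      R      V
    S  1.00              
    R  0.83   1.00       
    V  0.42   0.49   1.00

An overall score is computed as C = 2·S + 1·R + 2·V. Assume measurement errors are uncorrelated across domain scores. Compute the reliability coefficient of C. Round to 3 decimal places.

Var(C) = 2²·7.7² + 3.7² + 2²·11.2² + 2·[2·7.7·3.7·0.83 + 4·7.7·11.2·0.42 + 2·3.7·11.2·0.49] = 752.61 + 465.576 = 1218.19.
With uncorrelated errors the cross-covariances are all true-score covariance, so they carry over unchanged; only the diagonal terms shrink to ρᵢσᵢ².
True-score variance = [2²·7.7²·0.90 + 3.7²·0.92 + 2²·11.2²·0.69] + 465.576 = 572.253 + 465.576 = 1037.83.
Reliability = 1037.83 / 1218.19 = 0.852.

0.852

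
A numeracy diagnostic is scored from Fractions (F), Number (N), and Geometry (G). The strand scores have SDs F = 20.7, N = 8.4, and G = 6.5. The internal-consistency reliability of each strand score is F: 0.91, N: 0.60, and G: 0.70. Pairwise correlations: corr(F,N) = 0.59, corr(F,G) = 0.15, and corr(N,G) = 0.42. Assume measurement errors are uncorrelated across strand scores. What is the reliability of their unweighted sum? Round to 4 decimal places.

0.9046

Var(F+N+G) = 20.7² + 8.4² + 6.5² + 2·[20.7·8.4·0.59 + 20.7·6.5·0.15 + 8.4·6.5·0.42] = 541.3 + 291.407 = 832.707.
Under uncorrelated errors the observed covariances equal the true-score covariances, so only the own-variance terms attenuate.
True-score variance = [20.7²·0.91 + 8.4²·0.60 + 6.5²·0.70] + 291.407 = 461.837 + 291.407 = 753.244.
Reliability = 753.244 / 832.707 = 0.9046.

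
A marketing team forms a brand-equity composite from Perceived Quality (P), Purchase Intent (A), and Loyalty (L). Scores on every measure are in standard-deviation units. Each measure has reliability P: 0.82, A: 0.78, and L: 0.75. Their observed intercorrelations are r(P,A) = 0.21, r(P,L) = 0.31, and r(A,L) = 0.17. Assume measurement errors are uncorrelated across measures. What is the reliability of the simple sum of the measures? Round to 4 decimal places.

Var(P+A+L) = 3 + 2·[0.21 + 0.31 + 0.17] = 3 + 1.38 = 4.38.
With uncorrelated errors the cross-covariances are all true-score covariance, so they carry over unchanged; only the diagonal terms shrink to ρᵢσᵢ².
True-score variance = [0.82 + 0.78 + 0.75] + 1.38 = 2.35 + 1.38 = 3.73.
Reliability = 3.73 / 4.38 = 0.8516.

0.8516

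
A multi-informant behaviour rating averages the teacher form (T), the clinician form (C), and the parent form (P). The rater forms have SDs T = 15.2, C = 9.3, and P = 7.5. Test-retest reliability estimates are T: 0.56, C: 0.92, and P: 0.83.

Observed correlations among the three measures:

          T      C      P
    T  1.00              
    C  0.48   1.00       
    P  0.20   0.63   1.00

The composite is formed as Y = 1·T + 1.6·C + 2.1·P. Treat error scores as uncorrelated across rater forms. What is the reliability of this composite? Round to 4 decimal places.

0.8766

Var(Y) = 15.2² + 1.6²·9.3² + 2.1²·7.5² + 2·[1.6·15.2·9.3·0.48 + 2.1·15.2·7.5·0.20 + 3.36·9.3·7.5·0.63] = 700.517 + 608.183 = 1308.7.
Because errors are independent across components, Cov(Tᵢ,Tⱼ) = Cov(Xᵢ,Xⱼ); the off-diagonal part of the true-score variance is the same as above.
True-score variance = [15.2²·0.56 + 1.6²·9.3²·0.92 + 2.1²·7.5²·0.83] + 608.183 = 538.976 + 608.183 = 1147.16.
Reliability = 1147.16 / 1308.7 = 0.8766.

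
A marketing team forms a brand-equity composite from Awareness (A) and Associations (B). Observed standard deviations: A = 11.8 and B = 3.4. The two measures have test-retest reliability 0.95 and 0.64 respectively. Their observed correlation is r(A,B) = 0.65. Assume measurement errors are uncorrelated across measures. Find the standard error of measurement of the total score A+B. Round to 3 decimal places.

3.335

Var(total) = 150.8 + 52.156 = 202.956.
True-score variance = 139.676 + 52.156 = 191.832, so reliability = 0.9452.
Error variance = 202.956 − 191.832 = 11.1236; SEM = √11.1236 = 3.335.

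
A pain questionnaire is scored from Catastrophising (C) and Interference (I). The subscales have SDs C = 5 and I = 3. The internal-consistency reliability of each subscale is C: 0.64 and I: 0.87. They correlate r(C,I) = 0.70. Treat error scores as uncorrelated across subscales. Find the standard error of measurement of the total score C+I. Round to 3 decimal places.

Var(total) = 34 + 21 = 55.
True-score variance = 23.83 + 21 = 44.83, so reliability = 0.8151.
Error variance = 55 − 44.83 = 10.17; SEM = √10.17 = 3.189.

3.189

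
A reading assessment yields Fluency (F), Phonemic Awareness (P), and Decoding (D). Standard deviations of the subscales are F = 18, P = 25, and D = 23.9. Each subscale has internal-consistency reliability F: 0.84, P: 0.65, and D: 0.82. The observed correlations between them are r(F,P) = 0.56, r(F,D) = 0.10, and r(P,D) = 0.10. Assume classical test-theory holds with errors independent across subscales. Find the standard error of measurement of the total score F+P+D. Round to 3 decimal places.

Var(total) = 1520.21 + 709.54 = 2229.75.
True-score variance = 1146.8 + 709.54 = 1856.34, so reliability = 0.8325.
Error variance = 2229.75 − 1856.34 = 373.408; SEM = √373.408 = 19.324.

19.324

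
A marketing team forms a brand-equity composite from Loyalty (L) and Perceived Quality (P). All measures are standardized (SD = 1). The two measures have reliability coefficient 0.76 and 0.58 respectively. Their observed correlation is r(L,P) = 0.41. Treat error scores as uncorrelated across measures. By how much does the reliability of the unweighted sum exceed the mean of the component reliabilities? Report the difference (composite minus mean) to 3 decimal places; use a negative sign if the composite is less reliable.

0.096

Var(sum) = 2 + 0.82 = 2.82; true-score variance = 1.34 + 0.82 = 2.16; composite reliability = 0.7660.
Mean component reliability = 0.6700.
Difference = 0.7660 − 0.6700 = 0.096.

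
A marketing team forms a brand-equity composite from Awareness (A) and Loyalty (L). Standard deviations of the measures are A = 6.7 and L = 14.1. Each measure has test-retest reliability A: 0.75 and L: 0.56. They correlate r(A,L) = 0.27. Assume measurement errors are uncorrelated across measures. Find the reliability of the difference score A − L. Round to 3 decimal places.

Var(A−L) = 6.7² + 14.1² − 2·6.7·14.1·0.27 = 243.7 − 51.0138 = 192.686.
Under uncorrelated errors the observed covariances equal the true-score covariances, so only the own-variance terms attenuate.
True-score variance = [6.7²·0.75 + 14.1²·0.56] − 51.0138 = 145.001 − 51.0138 = 93.9873.
Reliability = 93.9873 / 192.686 = 0.488.

0.488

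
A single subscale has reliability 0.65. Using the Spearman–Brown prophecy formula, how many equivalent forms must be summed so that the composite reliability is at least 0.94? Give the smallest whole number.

9

k ≥ ρ*(1−ρ₁)/(ρ₁(1−ρ*)) = 0.94·0.35 / (0.65·0.06) = 8.436.
Smallest integer k = 9.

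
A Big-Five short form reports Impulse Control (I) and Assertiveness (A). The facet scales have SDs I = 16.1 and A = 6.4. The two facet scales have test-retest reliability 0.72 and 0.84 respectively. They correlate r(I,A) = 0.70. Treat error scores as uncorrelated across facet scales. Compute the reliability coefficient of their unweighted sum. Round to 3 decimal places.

0.822

Var(I+A) = 16.1² + 6.4² + 2·[16.1·6.4·0.70] = 300.17 + 144.256 = 444.426.
Under uncorrelated errors the observed covariances equal the true-score covariances, so only the own-variance terms attenuate.
True-score variance = [16.1²·0.72 + 6.4²·0.84] + 144.256 = 221.038 + 144.256 = 365.294.
Reliability = 365.294 / 444.426 = 0.822.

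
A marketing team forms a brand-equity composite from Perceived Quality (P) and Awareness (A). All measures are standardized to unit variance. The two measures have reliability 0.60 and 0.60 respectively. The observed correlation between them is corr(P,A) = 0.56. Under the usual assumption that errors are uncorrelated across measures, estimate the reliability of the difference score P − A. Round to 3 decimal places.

0.091

Var(P−A) = 1 + 1 − 2·0.56 = 2 − 1.12 = 0.88.
Because errors are independent across components, Cov(Tᵢ,Tⱼ) = Cov(Xᵢ,Xⱼ); the off-diagonal part of the true-score variance is the same as above.
True-score variance = [0.60 + 0.60] − 1.12 = 1.2 − 1.12 = 0.08.
Reliability = 0.08 / 0.88 = 0.091.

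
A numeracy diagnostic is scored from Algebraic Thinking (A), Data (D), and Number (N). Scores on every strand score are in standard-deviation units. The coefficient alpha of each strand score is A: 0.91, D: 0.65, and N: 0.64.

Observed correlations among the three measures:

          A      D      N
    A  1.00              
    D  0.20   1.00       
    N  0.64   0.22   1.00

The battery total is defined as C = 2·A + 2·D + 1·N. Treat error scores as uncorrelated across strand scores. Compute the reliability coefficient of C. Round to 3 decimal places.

0.849

Var(C) = 2² + 2² + 1 + 2·[4·0.20 + 2·0.64 + 2·0.22] = 9 + 5.04 = 14.04.
With uncorrelated errors the cross-covariances are all true-score covariance, so they carry over unchanged; only the diagonal terms shrink to ρᵢσᵢ².
True-score variance = [2²·0.91 + 2²·0.65 + 0.64] + 5.04 = 6.88 + 5.04 = 11.92.
Reliability = 11.92 / 14.04 = 0.849.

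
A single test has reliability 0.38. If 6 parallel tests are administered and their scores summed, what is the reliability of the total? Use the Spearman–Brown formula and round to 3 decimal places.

0.786

ρ_k = kρ / (1 + (k−1)ρ) = 6·0.38 / (1 + 5·0.38) = 2.280 / 2.900 = 0.786.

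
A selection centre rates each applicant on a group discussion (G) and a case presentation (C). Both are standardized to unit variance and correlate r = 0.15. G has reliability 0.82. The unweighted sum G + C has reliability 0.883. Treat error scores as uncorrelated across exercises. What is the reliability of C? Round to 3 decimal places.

0.911

Var(G+C) = 2 + 2·0.15 = 2.300.
True-score variance = ρ_G + ρ_C + 2·0.15, so 0.883 = (0.82 + ρ_C + 0.30) / 2.300.
ρ_C = 0.883·2.300 − 0.82 − 0.30 = 0.911.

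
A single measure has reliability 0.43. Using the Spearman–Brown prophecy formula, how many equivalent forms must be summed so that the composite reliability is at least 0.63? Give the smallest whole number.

k ≥ ρ*(1−ρ₁)/(ρ₁(1−ρ*)) = 0.63·0.57 / (0.43·0.37) = 2.257.
Smallest integer k = 3.

3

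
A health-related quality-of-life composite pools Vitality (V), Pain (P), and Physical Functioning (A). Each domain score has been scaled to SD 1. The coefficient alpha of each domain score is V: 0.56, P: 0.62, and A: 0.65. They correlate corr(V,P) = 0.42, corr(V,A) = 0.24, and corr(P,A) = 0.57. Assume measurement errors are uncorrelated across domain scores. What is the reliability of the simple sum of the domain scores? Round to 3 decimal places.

0.786

Var(V+P+A) = 3 + 2·[0.42 + 0.24 + 0.57] = 3 + 2.46 = 5.46.
Under uncorrelated errors the observed covariances equal the true-score covariances, so only the own-variance terms attenuate.
True-score variance = [0.56 + 0.62 + 0.65] + 2.46 = 1.83 + 2.46 = 4.29.
Reliability = 4.29 / 5.46 = 0.786.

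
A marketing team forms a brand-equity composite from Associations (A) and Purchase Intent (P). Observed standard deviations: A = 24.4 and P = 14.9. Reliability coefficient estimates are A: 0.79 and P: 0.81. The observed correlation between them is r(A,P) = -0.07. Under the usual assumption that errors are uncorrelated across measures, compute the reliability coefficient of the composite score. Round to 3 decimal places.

0.782

Var(A+P) = 24.4² + 14.9² + 2·[24.4·14.9·(-0.07)] = 817.37 − 50.8984 = 766.472.
With uncorrelated errors the cross-covariances are all true-score covariance, so they carry over unchanged; only the diagonal terms shrink to ρᵢσᵢ².
True-score variance = [24.4²·0.79 + 14.9²·0.81] − 50.8984 = 650.163 − 50.8984 = 599.264.
Reliability = 599.264 / 766.472 = 0.782.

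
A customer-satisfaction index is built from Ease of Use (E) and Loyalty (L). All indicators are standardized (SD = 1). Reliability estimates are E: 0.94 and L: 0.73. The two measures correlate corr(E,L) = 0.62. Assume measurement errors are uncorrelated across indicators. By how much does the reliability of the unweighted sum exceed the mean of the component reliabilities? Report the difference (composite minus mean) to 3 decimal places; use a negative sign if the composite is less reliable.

0.063

Var(sum) = 2 + 1.24 = 3.24; true-score variance = 1.67 + 1.24 = 2.91; composite reliability = 0.8981.
Mean component reliability = 0.8350.
Difference = 0.8981 − 0.8350 = 0.063.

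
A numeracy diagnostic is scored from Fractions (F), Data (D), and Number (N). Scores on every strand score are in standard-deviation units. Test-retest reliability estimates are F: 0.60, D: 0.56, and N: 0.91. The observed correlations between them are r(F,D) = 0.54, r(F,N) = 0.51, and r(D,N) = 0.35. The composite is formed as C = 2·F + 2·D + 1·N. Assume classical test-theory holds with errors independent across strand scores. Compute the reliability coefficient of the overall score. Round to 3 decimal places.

0.794

Var(C) = 2² + 2² + 1 + 2·[4·0.54 + 2·0.51 + 2·0.35] = 9 + 7.76 = 16.76.
Under uncorrelated errors the observed covariances equal the true-score covariances, so only the own-variance terms attenuate.
True-score variance = [2²·0.60 + 2²·0.56 + 0.91] + 7.76 = 5.55 + 7.76 = 13.31.
Reliability = 13.31 / 16.76 = 0.794.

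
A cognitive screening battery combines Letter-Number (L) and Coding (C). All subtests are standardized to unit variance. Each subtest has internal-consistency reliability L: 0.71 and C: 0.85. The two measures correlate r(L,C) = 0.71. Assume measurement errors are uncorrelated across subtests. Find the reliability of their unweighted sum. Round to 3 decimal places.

0.871

Var(L+C) = 2 + 2·[0.71] = 2 + 1.42 = 3.42.
With uncorrelated errors the cross-covariances are all true-score covariance, so they carry over unchanged; only the diagonal terms shrink to ρᵢσᵢ².
True-score variance = [0.71 + 0.85] + 1.42 = 1.56 + 1.42 = 2.98.
Reliability = 2.98 / 3.42 = 0.871.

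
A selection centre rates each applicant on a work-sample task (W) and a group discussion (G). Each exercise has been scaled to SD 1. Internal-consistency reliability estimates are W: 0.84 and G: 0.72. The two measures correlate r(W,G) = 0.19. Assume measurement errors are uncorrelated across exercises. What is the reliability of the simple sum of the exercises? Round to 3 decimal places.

0.815

Var(W+G) = 2 + 2·[0.19] = 2 + 0.38 = 2.38.
Under uncorrelated errors the observed covariances equal the true-score covariances, so only the own-variance terms attenuate.
True-score variance = [0.84 + 0.72] + 0.38 = 1.56 + 0.38 = 1.94.
Reliability = 1.94 / 2.38 = 0.815.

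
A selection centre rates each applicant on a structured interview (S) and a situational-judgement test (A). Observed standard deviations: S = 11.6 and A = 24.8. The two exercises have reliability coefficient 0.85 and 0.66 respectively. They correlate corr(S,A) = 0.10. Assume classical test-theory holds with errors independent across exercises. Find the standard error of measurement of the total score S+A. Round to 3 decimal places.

15.143

Var(total) = 749.6 + 57.536 = 807.136.
True-score variance = 520.302 + 57.536 = 577.838, so reliability = 0.7159.
Error variance = 807.136 − 577.838 = 229.298; SEM = √229.298 = 15.143.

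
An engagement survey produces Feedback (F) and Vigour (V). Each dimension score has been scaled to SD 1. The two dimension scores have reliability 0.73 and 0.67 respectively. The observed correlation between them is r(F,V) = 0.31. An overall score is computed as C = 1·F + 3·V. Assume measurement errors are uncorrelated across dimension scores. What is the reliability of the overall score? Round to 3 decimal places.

Var(C) = 1 + 3² + 2·[3·0.31] = 10 + 1.86 = 11.86.
With uncorrelated errors the cross-covariances are all true-score covariance, so they carry over unchanged; only the diagonal terms shrink to ρᵢσᵢ².
True-score variance = [0.73 + 3²·0.67] + 1.86 = 6.76 + 1.86 = 8.62.
Reliability = 8.62 / 11.86 = 0.727.

0.727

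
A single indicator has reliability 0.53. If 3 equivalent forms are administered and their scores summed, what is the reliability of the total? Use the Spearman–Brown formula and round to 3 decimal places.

ρ_k = kρ / (1 + (k−1)ρ) = 3·0.53 / (1 + 2·0.53) = 1.590 / 2.060 = 0.772.

0.772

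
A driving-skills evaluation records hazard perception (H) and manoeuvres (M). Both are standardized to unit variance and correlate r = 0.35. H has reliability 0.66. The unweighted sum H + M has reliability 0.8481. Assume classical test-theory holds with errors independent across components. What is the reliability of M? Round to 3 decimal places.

Var(H+M) = 2 + 2·0.35 = 2.700.
True-score variance = ρ_H + ρ_M + 2·0.35, so 0.8481 = (0.66 + ρ_M + 0.70) / 2.700.
ρ_M = 0.8481·2.700 − 0.66 − 0.70 = 0.930.

0.930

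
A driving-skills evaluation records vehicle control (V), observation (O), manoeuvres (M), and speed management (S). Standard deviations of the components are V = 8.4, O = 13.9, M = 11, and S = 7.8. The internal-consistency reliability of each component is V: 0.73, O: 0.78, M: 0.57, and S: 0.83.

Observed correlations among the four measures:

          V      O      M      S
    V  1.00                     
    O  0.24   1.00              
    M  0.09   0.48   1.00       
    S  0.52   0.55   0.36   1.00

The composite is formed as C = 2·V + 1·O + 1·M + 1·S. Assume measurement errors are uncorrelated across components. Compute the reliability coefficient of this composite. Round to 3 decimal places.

0.857

Var(C) = 2²·8.4² + 13.9² + 11² + 7.8² + 2·[2·8.4·13.9·0.24 + 2·8.4·11·0.09 + 2·8.4·7.8·0.52 + 13.9·11·0.48 + 13.9·7.8·0.55 + 11·7.8·0.36] = 657.29 + 609.457 = 1266.75.
Under uncorrelated errors the observed covariances equal the true-score covariances, so only the own-variance terms attenuate.
True-score variance = [2²·8.4²·0.73 + 13.9²·0.78 + 11²·0.57 + 7.8²·0.83] + 609.457 = 476.206 + 609.457 = 1085.66.
Reliability = 1085.66 / 1266.75 = 0.857.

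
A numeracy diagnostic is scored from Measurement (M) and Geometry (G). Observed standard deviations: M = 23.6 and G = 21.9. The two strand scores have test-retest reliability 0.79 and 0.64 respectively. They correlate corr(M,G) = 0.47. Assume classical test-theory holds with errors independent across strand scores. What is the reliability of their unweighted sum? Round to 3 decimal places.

0.810

Var(M+G) = 23.6² + 21.9² + 2·[23.6·21.9·0.47] = 1036.57 + 485.83 = 1522.4.
Under uncorrelated errors the observed covariances equal the true-score covariances, so only the own-variance terms attenuate.
True-score variance = [23.6²·0.79 + 21.9²·0.64] + 485.83 = 746.949 + 485.83 = 1232.78.
Reliability = 1232.78 / 1522.4 = 0.810.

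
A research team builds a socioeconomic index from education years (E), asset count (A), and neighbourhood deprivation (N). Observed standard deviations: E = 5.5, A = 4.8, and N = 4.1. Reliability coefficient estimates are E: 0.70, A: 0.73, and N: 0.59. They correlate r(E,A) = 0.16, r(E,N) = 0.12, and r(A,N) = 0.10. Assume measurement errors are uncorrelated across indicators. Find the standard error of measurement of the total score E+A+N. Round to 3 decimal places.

4.710

Var(total) = 70.1 + 17.796 = 87.896.
True-score variance = 47.9121 + 17.796 = 65.7081, so reliability = 0.7476.
Error variance = 87.896 − 65.7081 = 22.1879; SEM = √22.1879 = 4.710.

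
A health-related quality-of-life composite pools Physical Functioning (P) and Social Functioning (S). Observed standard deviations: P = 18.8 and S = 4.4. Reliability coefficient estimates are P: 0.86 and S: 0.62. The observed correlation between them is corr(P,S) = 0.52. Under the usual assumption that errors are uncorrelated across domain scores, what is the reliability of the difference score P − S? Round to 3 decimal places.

Var(P−S) = 18.8² + 4.4² − 2·18.8·4.4·0.52 = 372.8 − 86.0288 = 286.771.
Because errors are independent across components, Cov(Tᵢ,Tⱼ) = Cov(Xᵢ,Xⱼ); the off-diagonal part of the true-score variance is the same as above.
True-score variance = [18.8²·0.86 + 4.4²·0.62] − 86.0288 = 315.962 − 86.0288 = 229.933.
Reliability = 229.933 / 286.771 = 0.802.

0.802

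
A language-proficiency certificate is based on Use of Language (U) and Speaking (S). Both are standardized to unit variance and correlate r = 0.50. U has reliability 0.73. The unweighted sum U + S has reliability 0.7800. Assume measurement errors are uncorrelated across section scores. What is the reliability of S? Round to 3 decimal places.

Var(U+S) = 2 + 2·0.50 = 3.000.
True-score variance = ρ_U + ρ_S + 2·0.50, so 0.7800 = (0.73 + ρ_S + 1.00) / 3.000.
ρ_S = 0.7800·3.000 − 0.73 − 1.00 = 0.610.

0.610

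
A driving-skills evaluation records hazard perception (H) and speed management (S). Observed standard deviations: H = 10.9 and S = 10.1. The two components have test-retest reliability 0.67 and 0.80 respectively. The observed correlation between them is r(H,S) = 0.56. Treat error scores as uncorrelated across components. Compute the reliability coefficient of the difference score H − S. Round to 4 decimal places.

Var(H−S) = 10.9² + 10.1² − 2·10.9·10.1·0.56 = 220.82 − 123.301 = 97.5192.
Under uncorrelated errors the observed covariances equal the true-score covariances, so only the own-variance terms attenuate.
True-score variance = [10.9²·0.67 + 10.1²·0.80] − 123.301 = 161.211 − 123.301 = 37.9099.
Reliability = 37.9099 / 97.5192 = 0.3887.

0.3887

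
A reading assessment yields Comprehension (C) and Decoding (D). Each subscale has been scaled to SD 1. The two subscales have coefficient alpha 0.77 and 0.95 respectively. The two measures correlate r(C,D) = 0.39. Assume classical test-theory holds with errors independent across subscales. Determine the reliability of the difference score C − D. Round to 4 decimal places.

0.7705

Var(C−D) = 1 + 1 − 2·0.39 = 2 − 0.78 = 1.22.
Under uncorrelated errors the observed covariances equal the true-score covariances, so only the own-variance terms attenuate.
True-score variance = [0.77 + 0.95] − 0.78 = 1.72 − 0.78 = 0.94.
Reliability = 0.94 / 1.22 = 0.7705.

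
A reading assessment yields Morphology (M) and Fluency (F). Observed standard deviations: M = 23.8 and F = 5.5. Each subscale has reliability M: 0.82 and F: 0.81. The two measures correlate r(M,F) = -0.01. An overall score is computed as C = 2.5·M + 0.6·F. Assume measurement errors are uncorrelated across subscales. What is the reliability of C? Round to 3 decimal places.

Var(C) = 2.5²·23.8² + 0.6²·5.5² + 2·[1.5·23.8·5.5·(-0.01)] = 3551.14 − 3.927 = 3547.21.
With uncorrelated errors the cross-covariances are all true-score covariance, so they carry over unchanged; only the diagonal terms shrink to ρᵢσᵢ².
True-score variance = [2.5²·23.8²·0.82 + 0.6²·5.5²·0.81] − 3.927 = 2911.83 − 3.927 = 2907.9.
Reliability = 2907.9 / 3547.21 = 0.820.

0.820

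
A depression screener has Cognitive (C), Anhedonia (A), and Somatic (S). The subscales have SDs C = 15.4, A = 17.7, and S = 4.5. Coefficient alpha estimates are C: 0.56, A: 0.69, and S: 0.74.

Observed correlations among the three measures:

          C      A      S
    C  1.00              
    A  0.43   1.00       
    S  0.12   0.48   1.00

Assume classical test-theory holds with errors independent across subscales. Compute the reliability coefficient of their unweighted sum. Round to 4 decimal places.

Var(C+A+S) = 15.4² + 17.7² + 4.5² + 2·[15.4·17.7·0.43 + 15.4·4.5·0.12 + 17.7·4.5·0.48] = 570.7 + 327.515 = 898.215.
With uncorrelated errors the cross-covariances are all true-score covariance, so they carry over unchanged; only the diagonal terms shrink to ρᵢσᵢ².
True-score variance = [15.4²·0.56 + 17.7²·0.69 + 4.5²·0.74] + 327.515 = 363.965 + 327.515 = 691.479.
Reliability = 691.479 / 898.215 = 0.7698.

0.7698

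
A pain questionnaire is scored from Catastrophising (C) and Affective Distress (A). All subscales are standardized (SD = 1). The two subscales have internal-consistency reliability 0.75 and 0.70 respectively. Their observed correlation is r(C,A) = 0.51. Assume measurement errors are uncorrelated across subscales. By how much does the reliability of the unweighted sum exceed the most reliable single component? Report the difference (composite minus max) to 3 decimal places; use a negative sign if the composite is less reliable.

0.068

Var(sum) = 2 + 1.02 = 3.02; true-score variance = 1.45 + 1.02 = 2.47; composite reliability = 0.8179.
Max component reliability = 0.7500.
Difference = 0.8179 − 0.7500 = 0.068.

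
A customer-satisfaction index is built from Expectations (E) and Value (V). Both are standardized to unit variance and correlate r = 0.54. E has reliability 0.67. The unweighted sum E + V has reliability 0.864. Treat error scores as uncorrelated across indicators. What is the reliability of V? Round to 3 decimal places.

0.911

Var(E+V) = 2 + 2·0.54 = 3.080.
True-score variance = ρ_E + ρ_V + 2·0.54, so 0.864 = (0.67 + ρ_V + 1.08) / 3.080.
ρ_V = 0.864·3.080 − 0.67 − 1.08 = 0.911.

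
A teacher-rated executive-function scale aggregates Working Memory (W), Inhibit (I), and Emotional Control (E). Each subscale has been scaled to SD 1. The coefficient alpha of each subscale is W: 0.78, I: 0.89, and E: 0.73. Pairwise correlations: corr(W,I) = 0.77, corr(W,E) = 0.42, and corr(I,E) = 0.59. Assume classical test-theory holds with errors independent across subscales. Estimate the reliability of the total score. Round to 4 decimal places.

Var(W+I+E) = 3 + 2·[0.77 + 0.42 + 0.59] = 3 + 3.56 = 6.56.
Because errors are independent across components, Cov(Tᵢ,Tⱼ) = Cov(Xᵢ,Xⱼ); the off-diagonal part of the true-score variance is the same as above.
True-score variance = [0.78 + 0.89 + 0.73] + 3.56 = 2.4 + 3.56 = 5.96.
Reliability = 5.96 / 6.56 = 0.9085.

0.9085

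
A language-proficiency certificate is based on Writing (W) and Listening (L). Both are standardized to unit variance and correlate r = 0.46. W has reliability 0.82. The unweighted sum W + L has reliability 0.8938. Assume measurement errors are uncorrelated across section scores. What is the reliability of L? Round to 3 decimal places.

0.870

Var(W+L) = 2 + 2·0.46 = 2.920.
True-score variance = ρ_W + ρ_L + 2·0.46, so 0.8938 = (0.82 + ρ_L + 0.92) / 2.920.
ρ_L = 0.8938·2.920 − 0.82 − 0.92 = 0.870.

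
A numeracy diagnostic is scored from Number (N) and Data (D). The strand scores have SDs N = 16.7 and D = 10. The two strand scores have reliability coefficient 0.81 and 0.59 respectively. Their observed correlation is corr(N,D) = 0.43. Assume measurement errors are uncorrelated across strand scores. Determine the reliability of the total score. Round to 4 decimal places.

0.8201

Var(N+D) = 16.7² + 10² + 2·[16.7·10·0.43] = 378.89 + 143.62 = 522.51.
Because errors are independent across components, Cov(Tᵢ,Tⱼ) = Cov(Xᵢ,Xⱼ); the off-diagonal part of the true-score variance is the same as above.
True-score variance = [16.7²·0.81 + 10²·0.59] + 143.62 = 284.901 + 143.62 = 428.521.
Reliability = 428.521 / 522.51 = 0.8201.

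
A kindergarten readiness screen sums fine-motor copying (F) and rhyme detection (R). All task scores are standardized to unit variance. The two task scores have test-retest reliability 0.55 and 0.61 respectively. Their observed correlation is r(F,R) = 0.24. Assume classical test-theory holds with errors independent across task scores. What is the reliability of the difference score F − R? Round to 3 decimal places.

0.447

Var(F−R) = 1 + 1 − 2·0.24 = 2 − 0.48 = 1.52.
Under uncorrelated errors the observed covariances equal the true-score covariances, so only the own-variance terms attenuate.
True-score variance = [0.55 + 0.61] − 0.48 = 1.16 − 0.48 = 0.68.
Reliability = 0.68 / 1.52 = 0.447.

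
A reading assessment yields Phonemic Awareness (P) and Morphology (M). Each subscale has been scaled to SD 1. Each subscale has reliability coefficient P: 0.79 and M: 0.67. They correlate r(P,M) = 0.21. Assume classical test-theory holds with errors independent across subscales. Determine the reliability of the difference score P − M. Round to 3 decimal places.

0.658

Var(P−M) = 1 + 1 − 2·0.21 = 2 − 0.42 = 1.58.
Under uncorrelated errors the observed covariances equal the true-score covariances, so only the own-variance terms attenuate.
True-score variance = [0.79 + 0.67] − 0.42 = 1.46 − 0.42 = 1.04.
Reliability = 1.04 / 1.58 = 0.658.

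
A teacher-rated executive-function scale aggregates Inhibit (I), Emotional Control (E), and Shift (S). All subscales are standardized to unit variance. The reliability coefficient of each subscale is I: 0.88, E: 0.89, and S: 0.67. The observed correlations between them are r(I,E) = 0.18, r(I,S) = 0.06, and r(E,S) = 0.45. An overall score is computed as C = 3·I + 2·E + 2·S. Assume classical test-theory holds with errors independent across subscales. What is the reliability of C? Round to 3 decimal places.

Var(C) = 3² + 2² + 2² + 2·[6·0.18 + 6·0.06 + 4·0.45] = 17 + 6.48 = 23.48.
With uncorrelated errors the cross-covariances are all true-score covariance, so they carry over unchanged; only the diagonal terms shrink to ρᵢσᵢ².
True-score variance = [3²·0.88 + 2²·0.89 + 2²·0.67] + 6.48 = 14.16 + 6.48 = 20.64.
Reliability = 20.64 / 23.48 = 0.879.

0.879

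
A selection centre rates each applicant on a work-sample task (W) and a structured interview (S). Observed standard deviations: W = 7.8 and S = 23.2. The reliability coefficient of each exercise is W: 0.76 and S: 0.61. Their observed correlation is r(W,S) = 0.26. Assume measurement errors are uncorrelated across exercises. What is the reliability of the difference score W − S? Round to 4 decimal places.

0.5554

Var(W−S) = 7.8² + 23.2² − 2·7.8·23.2·0.26 = 599.08 − 94.0992 = 504.981.
With uncorrelated errors the cross-covariances are all true-score covariance, so they carry over unchanged; only the diagonal terms shrink to ρᵢσᵢ².
True-score variance = [7.8²·0.76 + 23.2²·0.61] − 94.0992 = 374.565 − 94.0992 = 280.466.
Reliability = 280.466 / 504.981 = 0.5554.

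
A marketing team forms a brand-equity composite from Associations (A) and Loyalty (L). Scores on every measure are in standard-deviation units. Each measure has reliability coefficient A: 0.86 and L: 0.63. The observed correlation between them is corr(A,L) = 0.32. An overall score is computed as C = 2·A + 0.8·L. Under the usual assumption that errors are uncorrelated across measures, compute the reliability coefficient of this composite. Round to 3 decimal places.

Var(C) = 2² + 0.8² + 2·[1.6·0.32] = 4.64 + 1.024 = 5.664.
With uncorrelated errors the cross-covariances are all true-score covariance, so they carry over unchanged; only the diagonal terms shrink to ρᵢσᵢ².
True-score variance = [2²·0.86 + 0.8²·0.63] + 1.024 = 3.8432 + 1.024 = 4.8672.
Reliability = 4.8672 / 5.664 = 0.859.

0.859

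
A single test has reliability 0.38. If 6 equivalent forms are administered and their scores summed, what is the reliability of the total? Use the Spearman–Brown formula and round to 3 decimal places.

ρ_k = kρ / (1 + (k−1)ρ) = 6·0.38 / (1 + 5·0.38) = 2.280 / 2.900 = 0.786.

0.786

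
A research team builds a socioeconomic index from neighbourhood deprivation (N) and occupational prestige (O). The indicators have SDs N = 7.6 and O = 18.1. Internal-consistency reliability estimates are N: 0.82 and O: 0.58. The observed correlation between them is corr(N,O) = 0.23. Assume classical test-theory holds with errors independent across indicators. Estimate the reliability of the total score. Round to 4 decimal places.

0.6701

Var(N+O) = 7.6² + 18.1² + 2·[7.6·18.1·0.23] = 385.37 + 63.2776 = 448.648.
Under uncorrelated errors the observed covariances equal the true-score covariances, so only the own-variance terms attenuate.
True-score variance = [7.6²·0.82 + 18.1²·0.58] + 63.2776 = 237.377 + 63.2776 = 300.655.
Reliability = 300.655 / 448.648 = 0.6701.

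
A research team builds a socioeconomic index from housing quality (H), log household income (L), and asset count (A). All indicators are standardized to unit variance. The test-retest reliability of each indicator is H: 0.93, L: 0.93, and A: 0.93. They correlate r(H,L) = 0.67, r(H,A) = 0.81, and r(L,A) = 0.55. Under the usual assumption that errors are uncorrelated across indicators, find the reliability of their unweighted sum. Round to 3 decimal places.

0.970

Var(H+L+A) = 3 + 2·[0.67 + 0.81 + 0.55] = 3 + 4.06 = 7.06.
With uncorrelated errors the cross-covariances are all true-score covariance, so they carry over unchanged; only the diagonal terms shrink to ρᵢσᵢ².
True-score variance = [0.93 + 0.93 + 0.93] + 4.06 = 2.79 + 4.06 = 6.85.
Reliability = 6.85 / 7.06 = 0.970.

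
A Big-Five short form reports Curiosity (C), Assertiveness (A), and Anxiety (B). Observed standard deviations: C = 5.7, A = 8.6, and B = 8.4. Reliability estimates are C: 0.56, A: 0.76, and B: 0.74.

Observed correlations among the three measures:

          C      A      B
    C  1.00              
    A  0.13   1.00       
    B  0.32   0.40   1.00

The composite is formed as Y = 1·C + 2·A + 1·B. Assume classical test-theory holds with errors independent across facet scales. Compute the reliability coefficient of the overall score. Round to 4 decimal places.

0.8184

Var(Y) = 5.7² + 2²·8.6² + 8.4² + 2·[2·5.7·8.6·0.13 + 5.7·8.4·0.32 + 2·8.6·8.4·0.40] = 398.89 + 171.718 = 570.608.
Because errors are independent across components, Cov(Tᵢ,Tⱼ) = Cov(Xᵢ,Xⱼ); the off-diagonal part of the true-score variance is the same as above.
True-score variance = [5.7²·0.56 + 2²·8.6²·0.76 + 8.4²·0.74] + 171.718 = 295.247 + 171.718 = 466.965.
Reliability = 466.965 / 570.608 = 0.8184.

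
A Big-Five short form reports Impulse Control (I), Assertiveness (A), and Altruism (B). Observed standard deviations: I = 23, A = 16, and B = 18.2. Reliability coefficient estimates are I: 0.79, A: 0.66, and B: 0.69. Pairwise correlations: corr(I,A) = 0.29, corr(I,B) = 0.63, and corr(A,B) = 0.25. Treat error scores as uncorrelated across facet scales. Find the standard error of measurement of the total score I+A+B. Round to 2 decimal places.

Var(total) = 1116.24 + 886.476 = 2002.72.
True-score variance = 815.426 + 886.476 = 1701.9, so reliability = 0.8498.
Error variance = 2002.72 − 1701.9 = 300.814; SEM = √300.814 = 17.34.

17.34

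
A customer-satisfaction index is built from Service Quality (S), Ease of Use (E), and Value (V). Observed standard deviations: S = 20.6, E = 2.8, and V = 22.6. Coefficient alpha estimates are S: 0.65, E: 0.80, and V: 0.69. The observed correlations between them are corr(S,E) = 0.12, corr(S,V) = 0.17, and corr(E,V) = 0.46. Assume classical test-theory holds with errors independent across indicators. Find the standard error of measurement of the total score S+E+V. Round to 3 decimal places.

17.562

Var(total) = 942.96 + 230.351 = 1173.31.
True-score variance = 634.53 + 230.351 = 864.882, so reliability = 0.7371.
Error variance = 1173.31 − 864.882 = 308.43; SEM = √308.43 = 17.562.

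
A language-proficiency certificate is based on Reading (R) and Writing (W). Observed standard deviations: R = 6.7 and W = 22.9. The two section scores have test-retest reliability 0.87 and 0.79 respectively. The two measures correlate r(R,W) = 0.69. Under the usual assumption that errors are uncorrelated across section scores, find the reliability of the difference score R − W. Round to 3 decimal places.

0.676

Var(R−W) = 6.7² + 22.9² − 2·6.7·22.9·0.69 = 569.3 − 211.733 = 357.567.
Because errors are independent across components, Cov(Tᵢ,Tⱼ) = Cov(Xᵢ,Xⱼ); the off-diagonal part of the true-score variance is the same as above.
True-score variance = [6.7²·0.87 + 22.9²·0.79] − 211.733 = 453.338 − 211.733 = 241.605.
Reliability = 241.605 / 357.567 = 0.676.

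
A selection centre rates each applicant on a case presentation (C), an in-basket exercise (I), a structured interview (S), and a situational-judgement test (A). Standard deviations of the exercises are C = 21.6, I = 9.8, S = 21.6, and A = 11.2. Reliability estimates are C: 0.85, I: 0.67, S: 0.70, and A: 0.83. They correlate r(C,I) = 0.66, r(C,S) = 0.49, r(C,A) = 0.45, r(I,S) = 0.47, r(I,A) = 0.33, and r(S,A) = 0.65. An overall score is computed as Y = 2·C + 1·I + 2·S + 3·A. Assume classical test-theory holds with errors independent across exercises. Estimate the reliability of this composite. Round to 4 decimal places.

Var(Y) = 2²·21.6² + 9.8² + 2²·21.6² + 3²·11.2² + 2·[2·21.6·9.8·0.66 + 4·21.6·21.6·0.49 + 6·21.6·11.2·0.45 + 2·9.8·21.6·0.47 + 3·9.8·11.2·0.33 + 6·21.6·11.2·0.65] = 4957.48 + 6196.38 = 11153.9.
Under uncorrelated errors the observed covariances equal the true-score covariances, so only the own-variance terms attenuate.
True-score variance = [2²·21.6²·0.85 + 9.8²·0.67 + 2²·21.6²·0.70 + 3²·11.2²·0.83] + 6196.38 = 3894.06 + 6196.38 = 10090.4.
Reliability = 10090.4 / 11153.9 = 0.9047.

0.9047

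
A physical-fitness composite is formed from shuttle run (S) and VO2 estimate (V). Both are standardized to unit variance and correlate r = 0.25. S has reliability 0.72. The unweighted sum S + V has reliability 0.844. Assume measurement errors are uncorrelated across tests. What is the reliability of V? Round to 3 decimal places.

0.890

Var(S+V) = 2 + 2·0.25 = 2.500.
True-score variance = ρ_S + ρ_V + 2·0.25, so 0.844 = (0.72 + ρ_V + 0.50) / 2.500.
ρ_V = 0.844·2.500 − 0.72 − 0.50 = 0.890.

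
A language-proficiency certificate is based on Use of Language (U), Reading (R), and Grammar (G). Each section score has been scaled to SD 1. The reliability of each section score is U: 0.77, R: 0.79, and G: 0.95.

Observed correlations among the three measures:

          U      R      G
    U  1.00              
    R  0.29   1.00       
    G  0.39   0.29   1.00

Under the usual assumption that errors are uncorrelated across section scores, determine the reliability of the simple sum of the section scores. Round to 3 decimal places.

Var(U+R+G) = 3 + 2·[0.29 + 0.39 + 0.29] = 3 + 1.94 = 4.94.
With uncorrelated errors the cross-covariances are all true-score covariance, so they carry over unchanged; only the diagonal terms shrink to ρᵢσᵢ².
True-score variance = [0.77 + 0.79 + 0.95] + 1.94 = 2.51 + 1.94 = 4.45.
Reliability = 4.45 / 4.94 = 0.901.

0.901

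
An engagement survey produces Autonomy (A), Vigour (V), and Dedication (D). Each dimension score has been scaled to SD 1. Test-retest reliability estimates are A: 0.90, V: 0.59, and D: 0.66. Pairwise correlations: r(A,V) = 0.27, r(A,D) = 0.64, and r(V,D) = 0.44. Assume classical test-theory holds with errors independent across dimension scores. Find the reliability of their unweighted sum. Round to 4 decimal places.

0.8509

Var(A+V+D) = 3 + 2·[0.27 + 0.64 + 0.44] = 3 + 2.7 = 5.7.
With uncorrelated errors the cross-covariances are all true-score covariance, so they carry over unchanged; only the diagonal terms shrink to ρᵢσᵢ².
True-score variance = [0.90 + 0.59 + 0.66] + 2.7 = 2.15 + 2.7 = 4.85.
Reliability = 4.85 / 5.7 = 0.8509.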